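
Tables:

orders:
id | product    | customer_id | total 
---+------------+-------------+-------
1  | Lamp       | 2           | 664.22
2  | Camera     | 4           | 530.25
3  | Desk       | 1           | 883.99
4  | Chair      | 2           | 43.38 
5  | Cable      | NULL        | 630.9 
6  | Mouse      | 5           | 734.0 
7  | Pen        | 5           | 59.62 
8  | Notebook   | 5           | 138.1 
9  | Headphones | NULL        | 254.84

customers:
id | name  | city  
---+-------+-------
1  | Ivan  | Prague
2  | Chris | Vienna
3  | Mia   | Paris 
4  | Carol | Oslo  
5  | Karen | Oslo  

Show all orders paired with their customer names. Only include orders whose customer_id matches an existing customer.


INNER JOIN keeps only orders rows whose customer_id matches an id in customers. Walk through each order:
  - order 1 (Lamp): customer_id=2 -> matches Chris
  - order 2 (Camera): customer_id=4 -> matches Carol
  - order 3 (Desk): customer_id=1 -> matches Ivan
  - order 4 (Chair): customer_id=2 -> matches Chris
  - order 5 (Cable): customer_id=NULL, no match -> dropped
  - order 6 (Mouse): customer_id=5 -> matches Karen
  - order 7 (Pen): customer_id=5 -> matches Karen
  - order 8 (Notebook): customer_id=5 -> matches Karen
  - order 9 (Headphones): customer_id=NULL, no match -> dropped
So 2 of 9 rows are dropped.

SQL:
SELECT a.product, b.name AS customer
FROM orders a
INNER JOIN customers b ON a.customer_id = b.id

Result:
product  | customer
---------+---------
Lamp     | Chris   
Camera   | Carol   
Desk     | Ivan    
Chair    | Chris   
Mouse    | Karen   
Pen      | Karen   
Notebook | Karen   


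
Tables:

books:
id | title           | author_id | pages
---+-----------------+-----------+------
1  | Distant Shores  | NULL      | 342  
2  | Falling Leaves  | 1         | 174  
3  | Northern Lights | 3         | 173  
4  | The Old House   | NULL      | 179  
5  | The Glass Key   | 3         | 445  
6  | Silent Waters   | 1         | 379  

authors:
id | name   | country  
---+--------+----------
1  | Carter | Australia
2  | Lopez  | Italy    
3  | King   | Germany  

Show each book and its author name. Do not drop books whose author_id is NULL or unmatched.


LEFT JOIN keeps every row from books (the left table); where author_id has no match in authors, the author columns become NULL. Walk through each book:
  - book 1 (Distant Shores): author_id=NULL, no match -> kept with NULL
  - book 2 (Falling Leaves): author_id=1 -> matches Carter
  - book 3 (Northern Lights): author_id=3 -> matches King
  - book 4 (The Old House): author_id=NULL, no match -> kept with NULL
  - book 5 (The Glass Key): author_id=3 -> matches King
  - book 6 (Silent Waters): author_id=1 -> matches Carter
All 6 rows appear; 2 have NULL author.

SQL:
SELECT a.title, b.name AS author
FROM books a
LEFT JOIN authors b ON a.author_id = b.id

Result:
title           | author
----------------+-------
Distant Shores  | NULL  
Falling Leaves  | Carter
Northern Lights | King  
The Old House   | NULL  
The Glass Key   | King  
Silent Waters   | Carter


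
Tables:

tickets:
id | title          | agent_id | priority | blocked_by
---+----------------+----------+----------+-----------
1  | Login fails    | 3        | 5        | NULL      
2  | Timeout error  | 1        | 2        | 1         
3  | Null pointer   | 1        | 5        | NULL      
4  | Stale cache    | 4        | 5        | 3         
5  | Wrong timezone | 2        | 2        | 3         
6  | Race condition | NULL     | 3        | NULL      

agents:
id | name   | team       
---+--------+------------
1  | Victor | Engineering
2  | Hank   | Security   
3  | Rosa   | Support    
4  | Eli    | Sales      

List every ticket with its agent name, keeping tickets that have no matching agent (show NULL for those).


LEFT JOIN keeps every row from tickets (the left table); where agent_id has no match in agents, the agent columns become NULL. Walk through each ticket:
  - ticket 1 (Login fails): agent_id=3 -> matches Rosa
  - ticket 2 (Timeout error): agent_id=1 -> matches Victor
  - ticket 3 (Null pointer): agent_id=1 -> matches Victor
  - ticket 4 (Stale cache): agent_id=4 -> matches Eli
  - ticket 5 (Wrong timezone): agent_id=2 -> matches Hank
  - ticket 6 (Race condition): agent_id=NULL, no match -> kept with NULL
All 6 rows appear; 1 has NULL agent.

SQL:
SELECT a.title, b.name AS agent
FROM tickets a
LEFT JOIN agents b ON a.agent_id = b.id

Result:
title          | agent 
---------------+-------
Login fails    | Rosa  
Timeout error  | Victor
Null pointer   | Victor
Stale cache    | Eli   
Wrong timezone | Hank  
Race condition | NULL  


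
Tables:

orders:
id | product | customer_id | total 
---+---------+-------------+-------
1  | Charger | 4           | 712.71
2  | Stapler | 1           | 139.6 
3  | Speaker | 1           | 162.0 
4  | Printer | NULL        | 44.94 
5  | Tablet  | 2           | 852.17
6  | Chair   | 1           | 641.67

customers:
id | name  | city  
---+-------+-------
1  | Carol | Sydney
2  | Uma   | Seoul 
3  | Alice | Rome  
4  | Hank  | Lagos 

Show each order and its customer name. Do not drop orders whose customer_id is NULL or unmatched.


LEFT JOIN keeps every row from orders (the left table); where customer_id has no match in customers, the customer columns become NULL. Walk through each order:
  - order 1 (Charger): customer_id=4 -> matches Hank
  - order 2 (Stapler): customer_id=1 -> matches Carol
  - order 3 (Speaker): customer_id=1 -> matches Carol
  - order 4 (Printer): customer_id=NULL, no match -> kept with NULL
  - order 5 (Tablet): customer_id=2 -> matches Uma
  - order 6 (Chair): customer_id=1 -> matches Carol
All 6 rows appear; 1 has NULL customer.

SQL:
SELECT a.product, b.name AS customer
FROM orders a
LEFT JOIN customers b ON a.customer_id = b.id

Result:
product | customer
--------+---------
Charger | Hank    
Stapler | Carol   
Speaker | Carol   
Printer | NULL    
Tablet  | Uma     
Chair   | Carol   


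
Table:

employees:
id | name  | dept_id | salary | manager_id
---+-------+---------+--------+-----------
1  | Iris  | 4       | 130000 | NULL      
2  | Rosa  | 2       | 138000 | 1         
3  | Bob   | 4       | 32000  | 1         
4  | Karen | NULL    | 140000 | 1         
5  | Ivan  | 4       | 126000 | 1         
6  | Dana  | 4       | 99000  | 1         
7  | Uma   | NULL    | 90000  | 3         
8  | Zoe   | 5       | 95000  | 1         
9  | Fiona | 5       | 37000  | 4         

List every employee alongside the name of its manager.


This is a self-join: employees is joined to a second copy of itself, matching each row's manager_id to another row's id. Use LEFT JOIN so rows with manager_id=NULL are kept.
  - employee 1 (Iris): manager_id=NULL -> NULL
  - employee 2 (Rosa): manager_id=1 -> Iris
  - employee 3 (Bob): manager_id=1 -> Iris
  - employee 4 (Karen): manager_id=1 -> Iris
  - employee 5 (Ivan): manager_id=1 -> Iris
  - employee 6 (Dana): manager_id=1 -> Iris
  - employee 7 (Uma): manager_id=3 -> Bob
  - employee 8 (Zoe): manager_id=1 -> Iris
  - employee 9 (Fiona): manager_id=4 -> Karen

SQL:
SELECT a.name AS item, b.name AS manager
FROM employees a
LEFT JOIN employees b ON a.manager_id = b.id

Result:
item  | manager
------+--------
Iris  | NULL   
Rosa  | Iris   
Bob   | Iris   
Karen | Iris   
Ivan  | Iris   
Dana  | Iris   
Uma   | Bob    
Zoe   | Iris   
Fiona | Karen  


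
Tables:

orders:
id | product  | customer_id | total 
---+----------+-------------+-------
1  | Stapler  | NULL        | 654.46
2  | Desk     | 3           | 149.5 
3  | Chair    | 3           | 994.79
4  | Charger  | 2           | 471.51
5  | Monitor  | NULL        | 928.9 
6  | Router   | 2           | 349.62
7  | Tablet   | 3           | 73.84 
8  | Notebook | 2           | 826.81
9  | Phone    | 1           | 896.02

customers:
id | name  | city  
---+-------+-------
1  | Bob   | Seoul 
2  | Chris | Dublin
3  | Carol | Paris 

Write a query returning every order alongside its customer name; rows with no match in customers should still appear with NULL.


LEFT JOIN keeps every row from orders (the left table); where customer_id has no match in customers, the customer columns become NULL. Walk through each order:
  - order 1 (Stapler): customer_id=NULL, no match -> kept with NULL
  - order 2 (Desk): customer_id=3 -> matches Carol
  - order 3 (Chair): customer_id=3 -> matches Carol
  - order 4 (Charger): customer_id=2 -> matches Chris
  - order 5 (Monitor): customer_id=NULL, no match -> kept with NULL
  - order 6 (Router): customer_id=2 -> matches Chris
  - order 7 (Tablet): customer_id=3 -> matches Carol
  - order 8 (Notebook): customer_id=2 -> matches Chris
  - order 9 (Phone): customer_id=1 -> matches Bob
All 9 rows appear; 2 have NULL customer.

SQL:
SELECT a.product, b.name AS customer
FROM orders a
LEFT JOIN customers b ON a.customer_id = b.id

Result:
product  | customer
---------+---------
Stapler  | NULL    
Desk     | Carol   
Chair    | Carol   
Charger  | Chris   
Monitor  | NULL    
Router   | Chris   
Tablet   | Carol   
Notebook | Chris   
Phone    | Bob     


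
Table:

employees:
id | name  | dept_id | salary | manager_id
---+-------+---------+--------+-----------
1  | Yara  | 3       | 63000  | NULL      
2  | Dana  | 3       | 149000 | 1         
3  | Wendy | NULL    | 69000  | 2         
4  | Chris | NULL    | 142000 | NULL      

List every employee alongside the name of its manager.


This is a self-join: employees is joined to a second copy of itself, matching each row's manager_id to another row's id. Use LEFT JOIN so rows with manager_id=NULL are kept.
  - employee 1 (Yara): manager_id=NULL -> NULL
  - employee 2 (Dana): manager_id=1 -> Yara
  - employee 3 (Wendy): manager_id=2 -> Dana
  - employee 4 (Chris): manager_id=NULL -> NULL

SQL:
SELECT a.name AS item, b.name AS manager
FROM employees a
LEFT JOIN employees b ON a.manager_id = b.id

Result:
item  | manager
------+--------
Yara  | NULL   
Dana  | Yara   
Wendy | Dana   
Chris | NULL   


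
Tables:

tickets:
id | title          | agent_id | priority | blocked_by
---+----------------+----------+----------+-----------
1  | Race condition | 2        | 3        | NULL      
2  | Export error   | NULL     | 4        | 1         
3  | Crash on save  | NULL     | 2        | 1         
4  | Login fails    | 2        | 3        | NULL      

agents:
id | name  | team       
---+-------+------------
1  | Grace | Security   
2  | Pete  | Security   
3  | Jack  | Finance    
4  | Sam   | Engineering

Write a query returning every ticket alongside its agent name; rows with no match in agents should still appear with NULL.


LEFT JOIN keeps every row from tickets (the left table); where agent_id has no match in agents, the agent columns become NULL. Walk through each ticket:
  - ticket 1 (Race condition): agent_id=2 -> matches Pete
  - ticket 2 (Export error): agent_id=NULL, no match -> kept with NULL
  - ticket 3 (Crash on save): agent_id=NULL, no match -> kept with NULL
  - ticket 4 (Login fails): agent_id=2 -> matches Pete
All 4 rows appear; 2 have NULL agent.

SQL:
SELECT a.title, b.name AS agent
FROM tickets a
LEFT JOIN agents b ON a.agent_id = b.id

Result:
title          | agent
---------------+------
Race condition | Pete 
Export error   | NULL 
Crash on save  | NULL 
Login fails    | Pete 


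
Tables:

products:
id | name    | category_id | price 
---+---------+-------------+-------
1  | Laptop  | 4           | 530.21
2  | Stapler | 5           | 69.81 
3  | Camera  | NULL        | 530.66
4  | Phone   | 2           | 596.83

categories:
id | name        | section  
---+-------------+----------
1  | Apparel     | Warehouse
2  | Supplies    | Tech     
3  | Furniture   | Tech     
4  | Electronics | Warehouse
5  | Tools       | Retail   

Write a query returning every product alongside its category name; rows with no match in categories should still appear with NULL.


LEFT JOIN keeps every row from products (the left table); where category_id has no match in categories, the category columns become NULL. Walk through each product:
  - product 1 (Laptop): category_id=4 -> matches Electronics
  - product 2 (Stapler): category_id=5 -> matches Tools
  - product 3 (Camera): category_id=NULL, no match -> kept with NULL
  - product 4 (Phone): category_id=2 -> matches Supplies
All 4 rows appear; 1 has NULL category.

SQL:
SELECT a.name, b.name AS category
FROM products a
LEFT JOIN categories b ON a.category_id = b.id

Result:
name    | category   
--------+------------
Laptop  | Electronics
Stapler | Tools      
Camera  | NULL       
Phone   | Supplies   


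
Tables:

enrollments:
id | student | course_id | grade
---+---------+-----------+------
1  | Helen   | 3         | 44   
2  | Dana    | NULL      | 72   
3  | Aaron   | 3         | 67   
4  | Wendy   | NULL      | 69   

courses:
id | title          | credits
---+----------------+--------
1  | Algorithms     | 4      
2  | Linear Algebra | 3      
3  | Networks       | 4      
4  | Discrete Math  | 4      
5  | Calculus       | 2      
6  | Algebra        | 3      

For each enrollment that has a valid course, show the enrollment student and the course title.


INNER JOIN keeps only enrollments rows whose course_id matches an id in courses. Walk through each enrollment:
  - enrollment 1 (Helen): course_id=3 -> matches Networks
  - enrollment 2 (Dana): course_id=NULL, no match -> dropped
  - enrollment 3 (Aaron): course_id=3 -> matches Networks
  - enrollment 4 (Wendy): course_id=NULL, no match -> dropped
So 2 of 4 rows are dropped.

SQL:
SELECT a.student, b.title AS course
FROM enrollments a
INNER JOIN courses b ON a.course_id = b.id

Result:
student | course  
--------+---------
Helen   | Networks
Aaron   | Networks


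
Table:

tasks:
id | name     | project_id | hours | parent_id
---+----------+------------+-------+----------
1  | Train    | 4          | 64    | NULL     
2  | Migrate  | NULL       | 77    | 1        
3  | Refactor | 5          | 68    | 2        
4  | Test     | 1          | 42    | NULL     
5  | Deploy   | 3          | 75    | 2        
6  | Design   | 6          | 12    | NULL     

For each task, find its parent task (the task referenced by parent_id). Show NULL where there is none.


This is a self-join: tasks is joined to a second copy of itself, matching each row's parent_id to another row's id. Use LEFT JOIN so rows with parent_id=NULL are kept.
  - task 1 (Train): parent_id=NULL -> NULL
  - task 2 (Migrate): parent_id=1 -> Train
  - task 3 (Refactor): parent_id=2 -> Migrate
  - task 4 (Test): parent_id=NULL -> NULL
  - task 5 (Deploy): parent_id=2 -> Migrate
  - task 6 (Design): parent_id=NULL -> NULL

SQL:
SELECT a.name AS item, b.name AS parent
FROM tasks a
LEFT JOIN tasks b ON a.parent_id = b.id

Result:
item     | parent 
---------+--------
Train    | NULL   
Migrate  | Train  
Refactor | Migrate
Test     | NULL   
Deploy   | Migrate
Design   | NULL   


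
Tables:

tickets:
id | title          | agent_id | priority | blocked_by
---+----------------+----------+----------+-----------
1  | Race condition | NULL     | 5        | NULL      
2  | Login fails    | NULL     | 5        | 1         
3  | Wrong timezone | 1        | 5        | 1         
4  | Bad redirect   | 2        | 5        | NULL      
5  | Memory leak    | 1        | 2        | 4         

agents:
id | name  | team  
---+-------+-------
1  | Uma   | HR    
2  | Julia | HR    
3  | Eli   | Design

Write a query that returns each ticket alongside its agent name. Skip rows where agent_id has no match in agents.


INNER JOIN keeps only tickets rows whose agent_id matches an id in agents. Walk through each ticket:
  - ticket 1 (Race condition): agent_id=NULL, no match -> dropped
  - ticket 2 (Login fails): agent_id=NULL, no match -> dropped
  - ticket 3 (Wrong timezone): agent_id=1 -> matches Uma
  - ticket 4 (Bad redirect): agent_id=2 -> matches Julia
  - ticket 5 (Memory leak): agent_id=1 -> matches Uma
So 2 of 5 rows are dropped.

SQL:
SELECT a.title, b.name AS agent
FROM tickets a
INNER JOIN agents b ON a.agent_id = b.id

Result:
title          | agent
---------------+------
Wrong timezone | Uma  
Bad redirect   | Julia
Memory leak    | Uma  


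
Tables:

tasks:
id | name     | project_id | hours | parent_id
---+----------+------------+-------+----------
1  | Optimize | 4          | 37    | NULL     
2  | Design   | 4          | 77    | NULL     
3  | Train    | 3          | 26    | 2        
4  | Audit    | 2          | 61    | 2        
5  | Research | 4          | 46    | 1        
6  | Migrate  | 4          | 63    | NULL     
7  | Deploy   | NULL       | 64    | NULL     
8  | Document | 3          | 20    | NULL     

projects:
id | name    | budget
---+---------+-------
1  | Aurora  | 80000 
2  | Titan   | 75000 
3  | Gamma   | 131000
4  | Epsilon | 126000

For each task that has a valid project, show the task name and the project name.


INNER JOIN keeps only tasks rows whose project_id matches an id in projects. Walk through each task:
  - task 1 (Optimize): project_id=4 -> matches Epsilon
  - task 2 (Design): project_id=4 -> matches Epsilon
  - task 3 (Train): project_id=3 -> matches Gamma
  - task 4 (Audit): project_id=2 -> matches Titan
  - task 5 (Research): project_id=4 -> matches Epsilon
  - task 6 (Migrate): project_id=4 -> matches Epsilon
  - task 7 (Deploy): project_id=NULL, no match -> dropped
  - task 8 (Document): project_id=3 -> matches Gamma
So 1 of 8 rows is dropped.

SQL:
SELECT a.name, b.name AS project
FROM tasks a
INNER JOIN projects b ON a.project_id = b.id

Result:
name     | project
---------+--------
Optimize | Epsilon
Design   | Epsilon
Train    | Gamma  
Audit    | Titan  
Research | Epsilon
Migrate  | Epsilon
Document | Gamma  


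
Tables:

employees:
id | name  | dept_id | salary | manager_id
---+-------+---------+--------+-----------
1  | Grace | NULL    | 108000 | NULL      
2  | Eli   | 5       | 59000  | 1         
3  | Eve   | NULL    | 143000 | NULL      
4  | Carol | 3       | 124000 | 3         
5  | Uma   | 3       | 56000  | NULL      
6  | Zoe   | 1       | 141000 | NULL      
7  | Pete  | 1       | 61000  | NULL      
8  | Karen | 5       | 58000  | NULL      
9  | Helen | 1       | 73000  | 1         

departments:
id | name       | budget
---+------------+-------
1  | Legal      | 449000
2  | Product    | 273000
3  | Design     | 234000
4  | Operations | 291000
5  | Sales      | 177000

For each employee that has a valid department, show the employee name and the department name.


INNER JOIN keeps only employees rows whose dept_id matches an id in departments. Walk through each employee:
  - employee 1 (Grace): dept_id=NULL, no match -> dropped
  - employee 2 (Eli): dept_id=5 -> matches Sales
  - employee 3 (Eve): dept_id=NULL, no match -> dropped
  - employee 4 (Carol): dept_id=3 -> matches Design
  - employee 5 (Uma): dept_id=3 -> matches Design
  - employee 6 (Zoe): dept_id=1 -> matches Legal
  - employee 7 (Pete): dept_id=1 -> matches Legal
  - employee 8 (Karen): dept_id=5 -> matches Sales
  - employee 9 (Helen): dept_id=1 -> matches Legal
So 2 of 9 rows are dropped.

SQL:
SELECT a.name, b.name AS department
FROM employees a
INNER JOIN departments b ON a.dept_id = b.id

Result:
name  | department
------+-----------
Eli   | Sales     
Carol | Design    
Uma   | Design    
Zoe   | Legal     
Pete  | Legal     
Karen | Sales     
Helen | Legal     


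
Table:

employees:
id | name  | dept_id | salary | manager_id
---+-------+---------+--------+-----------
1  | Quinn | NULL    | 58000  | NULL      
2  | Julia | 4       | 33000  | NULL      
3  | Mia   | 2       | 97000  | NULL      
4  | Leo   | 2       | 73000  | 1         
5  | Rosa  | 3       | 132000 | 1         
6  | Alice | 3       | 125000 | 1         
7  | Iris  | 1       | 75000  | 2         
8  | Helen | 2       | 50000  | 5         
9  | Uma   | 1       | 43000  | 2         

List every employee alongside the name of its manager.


This is a self-join: employees is joined to a second copy of itself, matching each row's manager_id to another row's id. Use LEFT JOIN so rows with manager_id=NULL are kept.
  - employee 1 (Quinn): manager_id=NULL -> NULL
  - employee 2 (Julia): manager_id=NULL -> NULL
  - employee 3 (Mia): manager_id=NULL -> NULL
  - employee 4 (Leo): manager_id=1 -> Quinn
  - employee 5 (Rosa): manager_id=1 -> Quinn
  - employee 6 (Alice): manager_id=1 -> Quinn
  - employee 7 (Iris): manager_id=2 -> Julia
  - employee 8 (Helen): manager_id=5 -> Rosa
  - employee 9 (Uma): manager_id=2 -> Julia

SQL:
SELECT a.name AS item, b.name AS manager
FROM employees a
LEFT JOIN employees b ON a.manager_id = b.id

Result:
item  | manager
------+--------
Quinn | NULL   
Julia | NULL   
Mia   | NULL   
Leo   | Quinn  
Rosa  | Quinn  
Alice | Quinn  
Iris  | Julia  
Helen | Rosa   
Uma   | Julia  


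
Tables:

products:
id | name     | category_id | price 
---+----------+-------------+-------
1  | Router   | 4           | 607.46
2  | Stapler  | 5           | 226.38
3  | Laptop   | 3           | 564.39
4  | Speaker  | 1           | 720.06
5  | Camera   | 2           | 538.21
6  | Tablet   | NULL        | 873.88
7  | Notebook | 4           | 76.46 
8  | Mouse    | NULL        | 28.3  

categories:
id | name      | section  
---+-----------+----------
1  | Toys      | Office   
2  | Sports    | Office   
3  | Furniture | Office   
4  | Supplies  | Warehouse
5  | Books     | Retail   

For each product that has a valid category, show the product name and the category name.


INNER JOIN keeps only products rows whose category_id matches an id in categories. Walk through each product:
  - product 1 (Router): category_id=4 -> matches Supplies
  - product 2 (Stapler): category_id=5 -> matches Books
  - product 3 (Laptop): category_id=3 -> matches Furniture
  - product 4 (Speaker): category_id=1 -> matches Toys
  - product 5 (Camera): category_id=2 -> matches Sports
  - product 6 (Tablet): category_id=NULL, no match -> dropped
  - product 7 (Notebook): category_id=4 -> matches Supplies
  - product 8 (Mouse): category_id=NULL, no match -> dropped
So 2 of 8 rows are dropped.

SQL:
SELECT a.name, b.name AS category
FROM products a
INNER JOIN categories b ON a.category_id = b.id

Result:
name     | category 
---------+----------
Router   | Supplies 
Stapler  | Books    
Laptop   | Furniture
Speaker  | Toys     
Camera   | Sports   
Notebook | Supplies 


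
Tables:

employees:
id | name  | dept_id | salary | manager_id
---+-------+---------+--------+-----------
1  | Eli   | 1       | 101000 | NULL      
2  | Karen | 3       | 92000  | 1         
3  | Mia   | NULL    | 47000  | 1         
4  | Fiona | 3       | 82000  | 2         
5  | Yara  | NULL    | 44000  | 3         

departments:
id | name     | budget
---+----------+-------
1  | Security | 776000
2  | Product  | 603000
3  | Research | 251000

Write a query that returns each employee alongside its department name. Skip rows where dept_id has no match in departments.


INNER JOIN keeps only employees rows whose dept_id matches an id in departments. Walk through each employee:
  - employee 1 (Eli): dept_id=1 -> matches Security
  - employee 2 (Karen): dept_id=3 -> matches Research
  - employee 3 (Mia): dept_id=NULL, no match -> dropped
  - employee 4 (Fiona): dept_id=3 -> matches Research
  - employee 5 (Yara): dept_id=NULL, no match -> dropped
So 2 of 5 rows are dropped.

SQL:
SELECT a.name, b.name AS department
FROM employees a
INNER JOIN departments b ON a.dept_id = b.id

Result:
name  | department
------+-----------
Eli   | Security  
Karen | Research  
Fiona | Research  


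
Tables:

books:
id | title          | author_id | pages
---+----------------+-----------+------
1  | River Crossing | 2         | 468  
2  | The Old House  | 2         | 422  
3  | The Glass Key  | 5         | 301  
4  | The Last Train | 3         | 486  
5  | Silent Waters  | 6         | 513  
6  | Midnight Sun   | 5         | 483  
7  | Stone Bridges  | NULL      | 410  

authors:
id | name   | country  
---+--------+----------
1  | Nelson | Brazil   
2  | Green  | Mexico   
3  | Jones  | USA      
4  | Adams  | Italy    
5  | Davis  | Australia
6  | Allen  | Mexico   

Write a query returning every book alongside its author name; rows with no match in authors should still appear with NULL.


LEFT JOIN keeps every row from books (the left table); where author_id has no match in authors, the author columns become NULL. Walk through each book:
  - book 1 (River Crossing): author_id=2 -> matches Green
  - book 2 (The Old House): author_id=2 -> matches Green
  - book 3 (The Glass Key): author_id=5 -> matches Davis
  - book 4 (The Last Train): author_id=3 -> matches Jones
  - book 5 (Silent Waters): author_id=6 -> matches Allen
  - book 6 (Midnight Sun): author_id=5 -> matches Davis
  - book 7 (Stone Bridges): author_id=NULL, no match -> kept with NULL
All 7 rows appear; 1 has NULL author.

SQL:
SELECT a.title, b.name AS author
FROM books a
LEFT JOIN authors b ON a.author_id = b.id

Result:
title          | author
---------------+-------
River Crossing | Green 
The Old House  | Green 
The Glass Key  | Davis 
The Last Train | Jones 
Silent Waters  | Allen 
Midnight Sun   | Davis 
Stone Bridges  | NULL  


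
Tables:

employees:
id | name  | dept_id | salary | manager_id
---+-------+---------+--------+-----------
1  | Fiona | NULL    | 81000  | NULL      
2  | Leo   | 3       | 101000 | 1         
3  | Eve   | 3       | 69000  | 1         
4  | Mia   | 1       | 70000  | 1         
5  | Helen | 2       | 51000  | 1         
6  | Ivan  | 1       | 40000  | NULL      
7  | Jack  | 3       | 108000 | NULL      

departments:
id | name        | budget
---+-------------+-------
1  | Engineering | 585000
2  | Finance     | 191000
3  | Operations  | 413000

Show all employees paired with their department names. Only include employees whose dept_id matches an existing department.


INNER JOIN keeps only employees rows whose dept_id matches an id in departments. Walk through each employee:
  - employee 1 (Fiona): dept_id=NULL, no match -> dropped
  - employee 2 (Leo): dept_id=3 -> matches Operations
  - employee 3 (Eve): dept_id=3 -> matches Operations
  - employee 4 (Mia): dept_id=1 -> matches Engineering
  - employee 5 (Helen): dept_id=2 -> matches Finance
  - employee 6 (Ivan): dept_id=1 -> matches Engineering
  - employee 7 (Jack): dept_id=3 -> matches Operations
So 1 of 7 rows is dropped.

SQL:
SELECT a.name, b.name AS department
FROM employees a
INNER JOIN departments b ON a.dept_id = b.id

Result:
name  | department 
------+------------
Leo   | Operations 
Eve   | Operations 
Mia   | Engineering
Helen | Finance    
Ivan  | Engineering
Jack  | Operations 


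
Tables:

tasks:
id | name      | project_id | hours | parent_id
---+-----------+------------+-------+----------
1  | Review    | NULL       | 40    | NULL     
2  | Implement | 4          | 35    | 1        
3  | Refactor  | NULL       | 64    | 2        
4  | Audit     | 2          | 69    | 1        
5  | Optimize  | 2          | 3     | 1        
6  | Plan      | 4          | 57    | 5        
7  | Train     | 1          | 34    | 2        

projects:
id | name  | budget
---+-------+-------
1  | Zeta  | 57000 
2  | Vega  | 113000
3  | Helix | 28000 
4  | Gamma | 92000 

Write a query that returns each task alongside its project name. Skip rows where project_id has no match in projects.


INNER JOIN keeps only tasks rows whose project_id matches an id in projects. Walk through each task:
  - task 1 (Review): project_id=NULL, no match -> dropped
  - task 2 (Implement): project_id=4 -> matches Gamma
  - task 3 (Refactor): project_id=NULL, no match -> dropped
  - task 4 (Audit): project_id=2 -> matches Vega
  - task 5 (Optimize): project_id=2 -> matches Vega
  - task 6 (Plan): project_id=4 -> matches Gamma
  - task 7 (Train): project_id=1 -> matches Zeta
So 2 of 7 rows are dropped.

SQL:
SELECT a.name, b.name AS project
FROM tasks a
INNER JOIN projects b ON a.project_id = b.id

Result:
name      | project
----------+--------
Implement | Gamma  
Audit     | Vega   
Optimize  | Vega   
Plan      | Gamma  
Train     | Zeta   


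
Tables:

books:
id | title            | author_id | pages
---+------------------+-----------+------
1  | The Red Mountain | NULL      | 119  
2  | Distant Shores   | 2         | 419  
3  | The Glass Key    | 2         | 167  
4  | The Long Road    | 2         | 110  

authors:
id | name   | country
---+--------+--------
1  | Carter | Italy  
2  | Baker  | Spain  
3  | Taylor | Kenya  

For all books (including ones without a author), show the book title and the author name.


LEFT JOIN keeps every row from books (the left table); where author_id has no match in authors, the author columns become NULL. Walk through each book:
  - book 1 (The Red Mountain): author_id=NULL, no match -> kept with NULL
  - book 2 (Distant Shores): author_id=2 -> matches Baker
  - book 3 (The Glass Key): author_id=2 -> matches Baker
  - book 4 (The Long Road): author_id=2 -> matches Baker
All 4 rows appear; 1 has NULL author.

SQL:
SELECT a.title, b.name AS author
FROM books a
LEFT JOIN authors b ON a.author_id = b.id

Result:
title            | author
-----------------+-------
The Red Mountain | NULL  
Distant Shores   | Baker 
The Glass Key    | Baker 
The Long Road    | Baker 


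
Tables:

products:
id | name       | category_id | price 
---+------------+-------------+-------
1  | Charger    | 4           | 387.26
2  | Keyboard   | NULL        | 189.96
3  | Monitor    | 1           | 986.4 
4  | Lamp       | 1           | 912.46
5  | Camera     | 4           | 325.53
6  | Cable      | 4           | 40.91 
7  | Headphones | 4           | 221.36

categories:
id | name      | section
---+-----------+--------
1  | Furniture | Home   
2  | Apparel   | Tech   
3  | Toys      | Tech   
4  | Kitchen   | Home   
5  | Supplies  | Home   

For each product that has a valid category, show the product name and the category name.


INNER JOIN keeps only products rows whose category_id matches an id in categories. Walk through each product:
  - product 1 (Charger): category_id=4 -> matches Kitchen
  - product 2 (Keyboard): category_id=NULL, no match -> dropped
  - product 3 (Monitor): category_id=1 -> matches Furniture
  - product 4 (Lamp): category_id=1 -> matches Furniture
  - product 5 (Camera): category_id=4 -> matches Kitchen
  - product 6 (Cable): category_id=4 -> matches Kitchen
  - product 7 (Headphones): category_id=4 -> matches Kitchen
So 1 of 7 rows is dropped.

SQL:
SELECT a.name, b.name AS category
FROM products a
INNER JOIN categories b ON a.category_id = b.id

Result:
name       | category 
-----------+----------
Charger    | Kitchen  
Monitor    | Furniture
Lamp       | Furniture
Camera     | Kitchen  
Cable      | Kitchen  
Headphones | Kitchen  


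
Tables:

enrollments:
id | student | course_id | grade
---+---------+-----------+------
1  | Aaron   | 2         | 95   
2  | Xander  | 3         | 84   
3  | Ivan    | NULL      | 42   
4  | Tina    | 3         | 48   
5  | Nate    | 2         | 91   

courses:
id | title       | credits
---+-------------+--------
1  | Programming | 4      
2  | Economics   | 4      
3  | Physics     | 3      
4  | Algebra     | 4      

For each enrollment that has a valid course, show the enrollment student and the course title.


INNER JOIN keeps only enrollments rows whose course_id matches an id in courses. Walk through each enrollment:
  - enrollment 1 (Aaron): course_id=2 -> matches Economics
  - enrollment 2 (Xander): course_id=3 -> matches Physics
  - enrollment 3 (Ivan): course_id=NULL, no match -> dropped
  - enrollment 4 (Tina): course_id=3 -> matches Physics
  - enrollment 5 (Nate): course_id=2 -> matches Economics
So 1 of 5 rows is dropped.

SQL:
SELECT a.student, b.title AS course
FROM enrollments a
INNER JOIN courses b ON a.course_id = b.id

Result:
student | course   
--------+----------
Aaron   | Economics
Xander  | Physics  
Tina    | Physics  
Nate    | Economics


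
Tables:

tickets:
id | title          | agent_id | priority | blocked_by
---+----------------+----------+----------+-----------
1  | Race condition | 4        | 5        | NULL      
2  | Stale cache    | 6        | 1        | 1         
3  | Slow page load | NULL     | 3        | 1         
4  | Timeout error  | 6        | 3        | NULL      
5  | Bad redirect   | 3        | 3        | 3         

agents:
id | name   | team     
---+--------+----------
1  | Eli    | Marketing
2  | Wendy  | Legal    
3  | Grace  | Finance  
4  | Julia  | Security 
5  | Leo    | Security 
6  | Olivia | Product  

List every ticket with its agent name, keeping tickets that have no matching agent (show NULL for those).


LEFT JOIN keeps every row from tickets (the left table); where agent_id has no match in agents, the agent columns become NULL. Walk through each ticket:
  - ticket 1 (Race condition): agent_id=4 -> matches Julia
  - ticket 2 (Stale cache): agent_id=6 -> matches Olivia
  - ticket 3 (Slow page load): agent_id=NULL, no match -> kept with NULL
  - ticket 4 (Timeout error): agent_id=6 -> matches Olivia
  - ticket 5 (Bad redirect): agent_id=3 -> matches Grace
All 5 rows appear; 1 has NULL agent.

SQL:
SELECT a.title, b.name AS agent
FROM tickets a
LEFT JOIN agents b ON a.agent_id = b.id

Result:
title          | agent 
---------------+-------
Race condition | Julia 
Stale cache    | Olivia
Slow page load | NULL  
Timeout error  | Olivia
Bad redirect   | Grace 


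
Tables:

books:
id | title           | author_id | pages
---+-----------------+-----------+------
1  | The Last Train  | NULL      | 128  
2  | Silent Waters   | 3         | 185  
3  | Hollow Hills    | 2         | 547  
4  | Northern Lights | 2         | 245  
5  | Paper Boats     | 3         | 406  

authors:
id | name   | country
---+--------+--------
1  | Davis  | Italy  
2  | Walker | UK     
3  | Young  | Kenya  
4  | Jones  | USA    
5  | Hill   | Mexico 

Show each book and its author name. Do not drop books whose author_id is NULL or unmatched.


LEFT JOIN keeps every row from books (the left table); where author_id has no match in authors, the author columns become NULL. Walk through each book:
  - book 1 (The Last Train): author_id=NULL, no match -> kept with NULL
  - book 2 (Silent Waters): author_id=3 -> matches Young
  - book 3 (Hollow Hills): author_id=2 -> matches Walker
  - book 4 (Northern Lights): author_id=2 -> matches Walker
  - book 5 (Paper Boats): author_id=3 -> matches Young
All 5 rows appear; 1 has NULL author.

SQL:
SELECT a.title, b.name AS author
FROM books a
LEFT JOIN authors b ON a.author_id = b.id

Result:
title           | author
----------------+-------
The Last Train  | NULL  
Silent Waters   | Young 
Hollow Hills    | Walker
Northern Lights | Walker
Paper Boats     | Young 


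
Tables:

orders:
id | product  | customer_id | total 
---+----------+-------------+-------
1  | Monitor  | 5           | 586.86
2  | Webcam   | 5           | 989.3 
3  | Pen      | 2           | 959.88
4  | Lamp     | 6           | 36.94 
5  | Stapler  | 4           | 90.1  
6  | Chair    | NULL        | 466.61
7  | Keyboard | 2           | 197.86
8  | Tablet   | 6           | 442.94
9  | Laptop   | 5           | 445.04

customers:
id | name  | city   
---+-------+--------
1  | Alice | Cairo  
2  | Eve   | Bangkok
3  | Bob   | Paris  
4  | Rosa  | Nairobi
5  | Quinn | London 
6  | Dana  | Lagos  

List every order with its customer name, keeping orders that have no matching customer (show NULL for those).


LEFT JOIN keeps every row from orders (the left table); where customer_id has no match in customers, the customer columns become NULL. Walk through each order:
  - order 1 (Monitor): customer_id=5 -> matches Quinn
  - order 2 (Webcam): customer_id=5 -> matches Quinn
  - order 3 (Pen): customer_id=2 -> matches Eve
  - order 4 (Lamp): customer_id=6 -> matches Dana
  - order 5 (Stapler): customer_id=4 -> matches Rosa
  - order 6 (Chair): customer_id=NULL, no match -> kept with NULL
  - order 7 (Keyboard): customer_id=2 -> matches Eve
  - order 8 (Tablet): customer_id=6 -> matches Dana
  - order 9 (Laptop): customer_id=5 -> matches Quinn
All 9 rows appear; 1 has NULL customer.

SQL:
SELECT a.product, b.name AS customer
FROM orders a
LEFT JOIN customers b ON a.customer_id = b.id

Result:
product  | customer
---------+---------
Monitor  | Quinn   
Webcam   | Quinn   
Pen      | Eve     
Lamp     | Dana    
Stapler  | Rosa    
Chair    | NULL    
Keyboard | Eve     
Tablet   | Dana    
Laptop   | Quinn   


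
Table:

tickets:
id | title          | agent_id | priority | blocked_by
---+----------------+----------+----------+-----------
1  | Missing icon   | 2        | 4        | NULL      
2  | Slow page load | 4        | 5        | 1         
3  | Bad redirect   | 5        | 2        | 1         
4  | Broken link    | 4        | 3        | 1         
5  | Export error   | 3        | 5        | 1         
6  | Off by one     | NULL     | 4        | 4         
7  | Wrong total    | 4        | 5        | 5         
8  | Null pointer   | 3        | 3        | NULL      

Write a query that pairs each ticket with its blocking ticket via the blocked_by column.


This is a self-join: tickets is joined to a second copy of itself, matching each row's blocked_by to another row's id. Use LEFT JOIN so rows with blocked_by=NULL are kept.
  - ticket 1 (Missing icon): blocked_by=NULL -> NULL
  - ticket 2 (Slow page load): blocked_by=1 -> Missing icon
  - ticket 3 (Bad redirect): blocked_by=1 -> Missing icon
  - ticket 4 (Broken link): blocked_by=1 -> Missing icon
  - ticket 5 (Export error): blocked_by=1 -> Missing icon
  - ticket 6 (Off by one): blocked_by=4 -> Broken link
  - ticket 7 (Wrong total): blocked_by=5 -> Export error
  - ticket 8 (Null pointer): blocked_by=NULL -> NULL

SQL:
SELECT a.title AS item, b.title AS blocked_by
FROM tickets a
LEFT JOIN tickets b ON a.blocked_by = b.id

Result:
item           | blocked_by  
---------------+-------------
Missing icon   | NULL        
Slow page load | Missing icon
Bad redirect   | Missing icon
Broken link    | Missing icon
Export error   | Missing icon
Off by one     | Broken link 
Wrong total    | Export error
Null pointer   | NULL        


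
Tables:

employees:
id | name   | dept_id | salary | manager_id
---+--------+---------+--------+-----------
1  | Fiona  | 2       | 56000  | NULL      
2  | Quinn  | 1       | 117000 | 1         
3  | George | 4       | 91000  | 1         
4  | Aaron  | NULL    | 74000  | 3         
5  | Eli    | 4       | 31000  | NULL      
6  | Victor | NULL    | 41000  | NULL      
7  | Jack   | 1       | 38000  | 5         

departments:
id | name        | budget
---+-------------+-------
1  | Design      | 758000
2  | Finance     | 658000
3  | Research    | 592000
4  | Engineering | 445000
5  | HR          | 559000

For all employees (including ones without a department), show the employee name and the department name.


LEFT JOIN keeps every row from employees (the left table); where dept_id has no match in departments, the department columns become NULL. Walk through each employee:
  - employee 1 (Fiona): dept_id=2 -> matches Finance
  - employee 2 (Quinn): dept_id=1 -> matches Design
  - employee 3 (George): dept_id=4 -> matches Engineering
  - employee 4 (Aaron): dept_id=NULL, no match -> kept with NULL
  - employee 5 (Eli): dept_id=4 -> matches Engineering
  - employee 6 (Victor): dept_id=NULL, no match -> kept with NULL
  - employee 7 (Jack): dept_id=1 -> matches Design
All 7 rows appear; 2 have NULL department.

SQL:
SELECT a.name, b.name AS department
FROM employees a
LEFT JOIN departments b ON a.dept_id = b.id

Result:
name   | department 
-------+------------
Fiona  | Finance    
Quinn  | Design     
George | Engineering
Aaron  | NULL       
Eli    | Engineering
Victor | NULL       
Jack   | Design     


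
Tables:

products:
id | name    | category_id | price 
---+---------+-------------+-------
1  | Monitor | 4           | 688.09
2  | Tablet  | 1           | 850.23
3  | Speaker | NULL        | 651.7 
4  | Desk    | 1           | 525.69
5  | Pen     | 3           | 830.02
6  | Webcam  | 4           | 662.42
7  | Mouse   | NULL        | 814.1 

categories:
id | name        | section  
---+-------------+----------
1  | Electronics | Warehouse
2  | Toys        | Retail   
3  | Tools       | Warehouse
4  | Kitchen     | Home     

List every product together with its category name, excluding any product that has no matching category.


INNER JOIN keeps only products rows whose category_id matches an id in categories. Walk through each product:
  - product 1 (Monitor): category_id=4 -> matches Kitchen
  - product 2 (Tablet): category_id=1 -> matches Electronics
  - product 3 (Speaker): category_id=NULL, no match -> dropped
  - product 4 (Desk): category_id=1 -> matches Electronics
  - product 5 (Pen): category_id=3 -> matches Tools
  - product 6 (Webcam): category_id=4 -> matches Kitchen
  - product 7 (Mouse): category_id=NULL, no match -> dropped
So 2 of 7 rows are dropped.

SQL:
SELECT a.name, b.name AS category
FROM products a
INNER JOIN categories b ON a.category_id = b.id

Result:
name    | category   
--------+------------
Monitor | Kitchen    
Tablet  | Electronics
Desk    | Electronics
Pen     | Tools      
Webcam  | Kitchen    
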